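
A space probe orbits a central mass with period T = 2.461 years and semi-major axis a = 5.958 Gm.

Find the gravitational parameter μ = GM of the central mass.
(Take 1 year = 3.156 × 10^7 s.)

Convert to SI: T = 2.461 years = 7.76692e+07 s; a = 5.958 Gm = 5.958e+09 m.
GM = 4π² · a³ / T².
GM = 4π² · (5.958e+09)³ / (7.76692e+07)² m³/s² ≈ 1.384e+15 m³/s² = 1.384 × 10^15 m³/s².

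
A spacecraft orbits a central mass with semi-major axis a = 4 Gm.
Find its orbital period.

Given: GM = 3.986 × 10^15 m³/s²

Convert to SI: a = 4 Gm = 4e+09 m.
Kepler's third law: T = 2π √(a³ / GM).
Substituting a = 4e+09 m and GM = 3.986e+15 m³/s²:
T = 2π √((4e+09)³ / 3.986e+15) s
T ≈ 2.518e+07 s = 291.4 days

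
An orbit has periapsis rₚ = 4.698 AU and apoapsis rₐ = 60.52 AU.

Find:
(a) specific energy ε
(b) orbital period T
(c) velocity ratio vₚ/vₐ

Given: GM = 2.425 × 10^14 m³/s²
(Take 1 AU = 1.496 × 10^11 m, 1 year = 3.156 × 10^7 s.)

Convert to SI: rₚ = 4.698 AU = 7.02821e+11 m; rₐ = 60.52 AU = 9.05379e+12 m.
(a) With a = (rₚ + rₐ)/2 = 4.87831e+12 m, ε = −GM/(2a) = −2.425e+14/(2 · 4.87831e+12) J/kg ≈ -24.85 J/kg
(b) With a = (rₚ + rₐ)/2 = 4.87831e+12 m, T = 2π √(a³/GM) = 2π √((4.87831e+12)³/2.425e+14) s ≈ 4.347e+12 s
(c) Conservation of angular momentum (rₚvₚ = rₐvₐ) gives vₚ/vₐ = rₐ/rₚ = 9.05379e+12/7.02821e+11 ≈ 12.88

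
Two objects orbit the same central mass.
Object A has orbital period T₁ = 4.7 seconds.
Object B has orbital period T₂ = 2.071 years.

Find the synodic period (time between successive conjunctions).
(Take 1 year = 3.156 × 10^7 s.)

Convert to SI: T₂ = 2.071 years = 6.53608e+07 s.
T_syn = |T₁ · T₂ / (T₁ − T₂)|.
T_syn = |4.7 · 6.53608e+07 / (4.7 − 6.53608e+07)| s ≈ 4.7 s = 4.7 seconds.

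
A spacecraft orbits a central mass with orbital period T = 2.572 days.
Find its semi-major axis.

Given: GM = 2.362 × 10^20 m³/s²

Convert to SI: T = 2.572 days = 222221 s.
Invert Kepler's third law: a = (GM · T² / (4π²))^(1/3).
Substituting T = 222221 s and GM = 2.362e+20 m³/s²:
a = (2.362e+20 · (222221)² / (4π²))^(1/3) m
a ≈ 6.66e+09 m = 6.66 × 10^9 m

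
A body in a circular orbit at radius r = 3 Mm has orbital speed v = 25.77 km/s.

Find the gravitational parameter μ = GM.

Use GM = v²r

Convert to SI: r = 3 Mm = 3e+06 m; v = 25.77 km/s = 25770 m/s.
For a circular orbit v² = GM/r, so GM = v² · r.
GM = (25770)² · 3e+06 m³/s² ≈ 1.992e+15 m³/s² = 1.992 × 10^15 m³/s².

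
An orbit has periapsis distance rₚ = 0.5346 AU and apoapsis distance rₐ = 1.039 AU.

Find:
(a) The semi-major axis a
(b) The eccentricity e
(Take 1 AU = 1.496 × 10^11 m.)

Convert to SI: rₚ = 0.5346 AU = 7.99762e+10 m; rₐ = 1.039 AU = 1.55434e+11 m.
(a) a = (rₚ + rₐ) / 2 = (7.99762e+10 + 1.55434e+11) / 2 ≈ 1.177e+11 m = 0.7868 AU.
(b) e = (rₐ − rₚ) / (rₐ + rₚ) = (1.55434e+11 − 7.99762e+10) / (1.55434e+11 + 7.99762e+10) ≈ 0.3205.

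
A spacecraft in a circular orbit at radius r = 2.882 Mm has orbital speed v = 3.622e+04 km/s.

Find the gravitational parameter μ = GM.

Convert to SI: r = 2.882 Mm = 2.882e+06 m; v = 3.622e+04 km/s = 3.622e+07 m/s.
For a circular orbit v² = GM/r, so GM = v² · r.
GM = (3.622e+07)² · 2.882e+06 m³/s² ≈ 3.781e+21 m³/s² = 3.781 × 10^21 m³/s².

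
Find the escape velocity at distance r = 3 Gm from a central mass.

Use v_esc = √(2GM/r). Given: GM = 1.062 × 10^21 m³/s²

Convert to SI: r = 3 Gm = 3e+09 m.
Escape velocity comes from setting total energy to zero: ½v² − GM/r = 0 ⇒ v_esc = √(2GM / r).
v_esc = √(2 · 1.062e+21 / 3e+09) m/s ≈ 8.414e+05 m/s = 841.4 km/s.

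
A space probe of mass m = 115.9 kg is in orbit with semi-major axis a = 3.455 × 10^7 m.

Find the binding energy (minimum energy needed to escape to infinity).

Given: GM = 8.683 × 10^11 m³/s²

Total orbital energy is E = −GMm/(2a); binding energy is E_bind = −E = GMm/(2a).
E_bind = 8.683e+11 · 115.9 / (2 · 3.455e+07) J ≈ 1.456e+06 J = 1.456 MJ.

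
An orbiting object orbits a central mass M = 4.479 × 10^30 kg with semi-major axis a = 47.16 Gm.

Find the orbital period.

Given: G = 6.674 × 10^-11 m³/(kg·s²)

Convert to SI: a = 47.16 Gm = 4.716e+10 m.
GM = G · M = 6.674e-11 · 4.479e+30 = 2.98928e+20 m³/s².
Kepler's third law: T = 2π √(a³ / GM).
Substituting a = 4.716e+10 m and GM = 2.98928e+20 m³/s²:
T = 2π √((4.716e+10)³ / 2.98928e+20) s
T ≈ 3.722e+06 s = 43.08 days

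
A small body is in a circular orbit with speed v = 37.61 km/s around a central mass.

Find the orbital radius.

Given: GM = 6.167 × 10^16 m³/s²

Convert to SI: v = 37.61 km/s = 37610 m/s.
For a circular orbit, v² = GM / r, so r = GM / v².
r = 6.167e+16 / (37610)² m ≈ 4.36e+07 m = 4.36 × 10^7 m.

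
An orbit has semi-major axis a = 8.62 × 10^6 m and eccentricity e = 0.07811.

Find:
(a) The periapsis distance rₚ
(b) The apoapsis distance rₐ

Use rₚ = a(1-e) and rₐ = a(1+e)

(a) rₚ = a(1 − e) = 8.62e+06 · (1 − 0.07811) = 8.62e+06 · 0.92189 ≈ 7.947e+06 m = 7.947 × 10^6 m.
(b) rₐ = a(1 + e) = 8.62e+06 · (1 + 0.07811) = 8.62e+06 · 1.07811 ≈ 9.293e+06 m = 9.293 × 10^6 m.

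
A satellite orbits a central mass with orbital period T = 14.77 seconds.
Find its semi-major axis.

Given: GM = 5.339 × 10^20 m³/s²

Invert Kepler's third law: a = (GM · T² / (4π²))^(1/3).
Substituting T = 14.77 s and GM = 5.339e+20 m³/s²:
a = (5.339e+20 · (14.77)² / (4π²))^(1/3) m
a ≈ 1.434e+07 m = 14.34 Mm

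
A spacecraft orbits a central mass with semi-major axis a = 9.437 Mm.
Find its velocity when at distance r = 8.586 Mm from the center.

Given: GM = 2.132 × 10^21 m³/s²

Convert to SI: a = 9.437 Mm = 9.437e+06 m; r = 8.586 Mm = 8.586e+06 m.
Vis-viva: v = √(GM · (2/r − 1/a)).
2/r − 1/a = 2/8.586e+06 − 1/9.437e+06 = 1.26971e-07 m⁻¹.
v = √(2.132e+21 · 1.26971e-07) m/s ≈ 1.645e+07 m/s = 1.645e+04 km/s.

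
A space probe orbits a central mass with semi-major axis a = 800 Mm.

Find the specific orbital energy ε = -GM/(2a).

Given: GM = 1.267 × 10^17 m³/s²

Convert to SI: a = 800 Mm = 8e+08 m.
ε = −GM / (2a).
ε = −1.267e+17 / (2 · 8e+08) J/kg ≈ -7.919e+07 J/kg = -79.19 MJ/kg.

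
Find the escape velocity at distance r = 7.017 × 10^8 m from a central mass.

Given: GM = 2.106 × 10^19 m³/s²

Escape velocity comes from setting total energy to zero: ½v² − GM/r = 0 ⇒ v_esc = √(2GM / r).
v_esc = √(2 · 2.106e+19 / 7.017e+08) m/s ≈ 2.45e+05 m/s = 245 km/s.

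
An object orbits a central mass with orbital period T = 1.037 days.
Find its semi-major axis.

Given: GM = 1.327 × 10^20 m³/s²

Convert to SI: T = 1.037 days = 89596.8 s.
Invert Kepler's third law: a = (GM · T² / (4π²))^(1/3).
Substituting T = 89596.8 s and GM = 1.327e+20 m³/s²:
a = (1.327e+20 · (89596.8)² / (4π²))^(1/3) m
a ≈ 2.999e+09 m = 2.999 Gm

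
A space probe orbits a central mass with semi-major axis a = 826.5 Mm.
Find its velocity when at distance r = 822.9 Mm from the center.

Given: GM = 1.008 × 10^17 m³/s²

Convert to SI: a = 826.5 Mm = 8.265e+08 m; r = 822.9 Mm = 8.229e+08 m.
Vis-viva: v = √(GM · (2/r − 1/a)).
2/r − 1/a = 2/8.229e+08 − 1/8.265e+08 = 1.22051e-09 m⁻¹.
v = √(1.008e+17 · 1.22051e-09) m/s ≈ 1.109e+04 m/s = 11.09 km/s.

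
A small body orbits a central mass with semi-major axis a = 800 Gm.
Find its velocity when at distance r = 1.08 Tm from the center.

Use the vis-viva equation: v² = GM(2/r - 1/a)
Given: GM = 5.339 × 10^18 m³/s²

Convert to SI: a = 800 Gm = 8e+11 m; r = 1.08 Tm = 1.08e+12 m.
Vis-viva: v = √(GM · (2/r − 1/a)).
2/r − 1/a = 2/1.08e+12 − 1/8e+11 = 6.01852e-13 m⁻¹.
v = √(5.339e+18 · 6.01852e-13) m/s ≈ 1793 m/s = 1.793 km/s.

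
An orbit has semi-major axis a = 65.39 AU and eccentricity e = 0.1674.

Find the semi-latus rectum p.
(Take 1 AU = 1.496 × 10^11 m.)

Convert to SI: a = 65.39 AU = 9.78234e+12 m.
p = a (1 − e²).
p = 9.78234e+12 · (1 − (0.1674)²) = 9.78234e+12 · 0.971977 ≈ 9.508e+12 m = 63.56 AU.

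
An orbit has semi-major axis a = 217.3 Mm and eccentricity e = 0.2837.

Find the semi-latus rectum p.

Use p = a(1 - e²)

Convert to SI: a = 217.3 Mm = 2.173e+08 m.
p = a (1 − e²).
p = 2.173e+08 · (1 − (0.2837)²) = 2.173e+08 · 0.919514 ≈ 1.998e+08 m = 199.8 Mm.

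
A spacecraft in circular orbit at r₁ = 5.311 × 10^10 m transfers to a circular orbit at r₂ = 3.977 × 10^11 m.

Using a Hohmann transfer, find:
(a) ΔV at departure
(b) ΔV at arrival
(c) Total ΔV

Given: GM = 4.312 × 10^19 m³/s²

Transfer semi-major axis: a_t = (r₁ + r₂)/2 = (5.311e+10 + 3.977e+11)/2 = 2.25405e+11 m.
Circular speeds: v₁ = √(GM/r₁) = 28493.9 m/s, v₂ = √(GM/r₂) = 10412.7 m/s.
Transfer speeds (vis-viva v² = GM(2/r − 1/a_t)): v₁ᵗ = 37848.4 m/s, v₂ᵗ = 5054.38 m/s.
(a) ΔV₁ = |v₁ᵗ − v₁| ≈ 9355 m/s = 9.355 km/s.
(b) ΔV₂ = |v₂ − v₂ᵗ| ≈ 5358 m/s = 5.358 km/s.
(c) ΔV_total = ΔV₁ + ΔV₂ ≈ 1.471e+04 m/s = 14.71 km/s.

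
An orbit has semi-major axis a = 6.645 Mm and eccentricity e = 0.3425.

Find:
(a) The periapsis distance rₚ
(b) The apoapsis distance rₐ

Convert to SI: a = 6.645 Mm = 6.645e+06 m.
(a) rₚ = a(1 − e) = 6.645e+06 · (1 − 0.3425) = 6.645e+06 · 0.6575 ≈ 4.369e+06 m = 4.369 Mm.
(b) rₐ = a(1 + e) = 6.645e+06 · (1 + 0.3425) = 6.645e+06 · 1.3425 ≈ 8.921e+06 m = 8.921 Mm.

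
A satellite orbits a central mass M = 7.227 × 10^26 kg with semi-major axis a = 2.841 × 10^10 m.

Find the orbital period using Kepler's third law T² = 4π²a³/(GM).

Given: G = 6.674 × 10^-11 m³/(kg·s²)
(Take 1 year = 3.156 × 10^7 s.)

GM = G · M = 6.674e-11 · 7.227e+26 = 4.8233e+16 m³/s².
Kepler's third law: T = 2π √(a³ / GM).
Substituting a = 2.841e+10 m and GM = 4.8233e+16 m³/s²:
T = 2π √((2.841e+10)³ / 4.8233e+16) s
T ≈ 1.37e+08 s = 4.341 years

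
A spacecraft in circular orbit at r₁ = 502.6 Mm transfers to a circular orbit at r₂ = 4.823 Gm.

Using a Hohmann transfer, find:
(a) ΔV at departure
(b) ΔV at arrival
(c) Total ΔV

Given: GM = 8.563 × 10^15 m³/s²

Convert to SI: r₁ = 502.6 Mm = 5.026e+08 m; r₂ = 4.823 Gm = 4.823e+09 m.
Transfer semi-major axis: a_t = (r₁ + r₂)/2 = (5.026e+08 + 4.823e+09)/2 = 2.6628e+09 m.
Circular speeds: v₁ = √(GM/r₁) = 4127.64 m/s, v₂ = √(GM/r₂) = 1332.46 m/s.
Transfer speeds (vis-viva v² = GM(2/r − 1/a_t)): v₁ᵗ = 5555.09 m/s, v₂ᵗ = 578.89 m/s.
(a) ΔV₁ = |v₁ᵗ − v₁| ≈ 1427 m/s = 1.427 km/s.
(b) ΔV₂ = |v₂ − v₂ᵗ| ≈ 753.6 m/s = 753.6 m/s.
(c) ΔV_total = ΔV₁ + ΔV₂ ≈ 2181 m/s = 2.181 km/s.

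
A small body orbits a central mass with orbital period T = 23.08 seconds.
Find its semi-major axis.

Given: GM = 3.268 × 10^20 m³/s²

Invert Kepler's third law: a = (GM · T² / (4π²))^(1/3).
Substituting T = 23.08 s and GM = 3.268e+20 m³/s²:
a = (3.268e+20 · (23.08)² / (4π²))^(1/3) m
a ≈ 1.64e+07 m = 1.64 × 10^7 m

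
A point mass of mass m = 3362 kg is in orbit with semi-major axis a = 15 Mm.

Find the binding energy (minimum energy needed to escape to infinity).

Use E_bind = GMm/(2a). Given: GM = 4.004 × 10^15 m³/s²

Convert to SI: a = 15 Mm = 1.5e+07 m.
Total orbital energy is E = −GMm/(2a); binding energy is E_bind = −E = GMm/(2a).
E_bind = 4.004e+15 · 3362 / (2 · 1.5e+07) J ≈ 4.487e+11 J = 448.7 GJ.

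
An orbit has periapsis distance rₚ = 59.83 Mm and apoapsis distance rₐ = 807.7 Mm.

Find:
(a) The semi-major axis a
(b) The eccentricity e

Convert to SI: rₚ = 59.83 Mm = 5.983e+07 m; rₐ = 807.7 Mm = 8.077e+08 m.
(a) a = (rₚ + rₐ) / 2 = (5.983e+07 + 8.077e+08) / 2 ≈ 4.338e+08 m = 433.8 Mm.
(b) e = (rₐ − rₚ) / (rₐ + rₚ) = (8.077e+08 − 5.983e+07) / (8.077e+08 + 5.983e+07) ≈ 0.8621.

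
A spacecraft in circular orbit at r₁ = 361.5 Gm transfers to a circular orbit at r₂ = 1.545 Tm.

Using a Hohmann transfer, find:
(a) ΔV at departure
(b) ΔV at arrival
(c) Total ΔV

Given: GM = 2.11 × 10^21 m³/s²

Convert to SI: r₁ = 361.5 Gm = 3.615e+11 m; r₂ = 1.545 Tm = 1.545e+12 m.
Transfer semi-major axis: a_t = (r₁ + r₂)/2 = (3.615e+11 + 1.545e+12)/2 = 9.5325e+11 m.
Circular speeds: v₁ = √(GM/r₁) = 76398.9 m/s, v₂ = √(GM/r₂) = 36955.3 m/s.
Transfer speeds (vis-viva v² = GM(2/r − 1/a_t)): v₁ᵗ = 97263.1 m/s, v₂ᵗ = 22757.7 m/s.
(a) ΔV₁ = |v₁ᵗ − v₁| ≈ 2.086e+04 m/s = 20.86 km/s.
(b) ΔV₂ = |v₂ − v₂ᵗ| ≈ 1.42e+04 m/s = 14.2 km/s.
(c) ΔV_total = ΔV₁ + ΔV₂ ≈ 3.506e+04 m/s = 35.06 km/s.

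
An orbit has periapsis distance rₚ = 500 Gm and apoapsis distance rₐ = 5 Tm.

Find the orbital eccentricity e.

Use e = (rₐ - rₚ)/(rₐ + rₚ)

Convert to SI: rₚ = 500 Gm = 5e+11 m; rₐ = 5 Tm = 5e+12 m.
e = (rₐ − rₚ) / (rₐ + rₚ).
e = (5e+12 − 5e+11) / (5e+12 + 5e+11) = 4.5e+12 / 5.5e+12 ≈ 0.8182.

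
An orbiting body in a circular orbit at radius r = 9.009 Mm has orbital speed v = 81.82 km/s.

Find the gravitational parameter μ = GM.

Convert to SI: r = 9.009 Mm = 9.009e+06 m; v = 81.82 km/s = 81820 m/s.
For a circular orbit v² = GM/r, so GM = v² · r.
GM = (81820)² · 9.009e+06 m³/s² ≈ 6.031e+16 m³/s² = 6.031 × 10^16 m³/s².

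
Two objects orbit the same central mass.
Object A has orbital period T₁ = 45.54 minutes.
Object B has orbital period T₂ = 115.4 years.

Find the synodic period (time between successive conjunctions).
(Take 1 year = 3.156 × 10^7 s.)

Convert to SI: T₁ = 45.54 minutes = 2732.4 s; T₂ = 115.4 years = 3.64202e+09 s.
T_syn = |T₁ · T₂ / (T₁ − T₂)|.
T_syn = |2732.4 · 3.64202e+09 / (2732.4 − 3.64202e+09)| s ≈ 2732 s = 45.54 minutes.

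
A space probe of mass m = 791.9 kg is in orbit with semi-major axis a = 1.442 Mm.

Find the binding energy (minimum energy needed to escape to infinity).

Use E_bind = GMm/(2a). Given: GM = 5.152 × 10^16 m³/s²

Convert to SI: a = 1.442 Mm = 1.442e+06 m.
Total orbital energy is E = −GMm/(2a); binding energy is E_bind = −E = GMm/(2a).
E_bind = 5.152e+16 · 791.9 / (2 · 1.442e+06) J ≈ 1.415e+13 J = 14.15 TJ.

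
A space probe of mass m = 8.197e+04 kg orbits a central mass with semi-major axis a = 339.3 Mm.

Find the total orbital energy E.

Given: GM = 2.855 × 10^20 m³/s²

Convert to SI: a = 339.3 Mm = 3.393e+08 m.
E = −GMm / (2a).
E = −2.855e+20 · 8.197e+04 / (2 · 3.393e+08) J ≈ -3.449e+16 J = -34.49 PJ.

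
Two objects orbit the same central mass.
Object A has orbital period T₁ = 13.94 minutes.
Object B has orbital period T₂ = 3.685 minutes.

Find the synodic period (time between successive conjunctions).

Convert to SI: T₁ = 13.94 minutes = 836.4 s; T₂ = 3.685 minutes = 221.1 s.
T_syn = |T₁ · T₂ / (T₁ − T₂)|.
T_syn = |836.4 · 221.1 / (836.4 − 221.1)| s ≈ 300.5 s = 5.009 minutes.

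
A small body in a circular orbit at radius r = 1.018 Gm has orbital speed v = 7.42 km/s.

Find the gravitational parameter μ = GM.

Convert to SI: r = 1.018 Gm = 1.018e+09 m; v = 7.42 km/s = 7420 m/s.
For a circular orbit v² = GM/r, so GM = v² · r.
GM = (7420)² · 1.018e+09 m³/s² ≈ 5.605e+16 m³/s² = 5.605 × 10^16 m³/s².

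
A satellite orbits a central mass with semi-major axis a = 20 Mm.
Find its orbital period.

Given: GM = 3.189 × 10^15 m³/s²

Convert to SI: a = 20 Mm = 2e+07 m.
Kepler's third law: T = 2π √(a³ / GM).
Substituting a = 2e+07 m and GM = 3.189e+15 m³/s²:
T = 2π √((2e+07)³ / 3.189e+15) s
T ≈ 9952 s = 2.764 hours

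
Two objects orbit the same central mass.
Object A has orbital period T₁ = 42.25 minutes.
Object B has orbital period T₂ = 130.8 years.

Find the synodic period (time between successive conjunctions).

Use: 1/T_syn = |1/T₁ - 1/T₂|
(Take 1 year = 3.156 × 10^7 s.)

Convert to SI: T₁ = 42.25 minutes = 2535 s; T₂ = 130.8 years = 4.12805e+09 s.
T_syn = |T₁ · T₂ / (T₁ − T₂)|.
T_syn = |2535 · 4.12805e+09 / (2535 − 4.12805e+09)| s ≈ 2535 s = 42.25 minutes.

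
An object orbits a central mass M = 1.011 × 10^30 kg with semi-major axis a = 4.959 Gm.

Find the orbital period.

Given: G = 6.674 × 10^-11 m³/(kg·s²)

Convert to SI: a = 4.959 Gm = 4.959e+09 m.
GM = G · M = 6.674e-11 · 1.011e+30 = 6.74741e+19 m³/s².
Kepler's third law: T = 2π √(a³ / GM).
Substituting a = 4.959e+09 m and GM = 6.74741e+19 m³/s²:
T = 2π √((4.959e+09)³ / 6.74741e+19) s
T ≈ 2.671e+05 s = 3.092 days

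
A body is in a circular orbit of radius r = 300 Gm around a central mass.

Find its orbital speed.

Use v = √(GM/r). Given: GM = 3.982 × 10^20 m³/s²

Convert to SI: r = 300 Gm = 3e+11 m.
For a circular orbit, gravity supplies the centripetal force, so v = √(GM / r).
v = √(3.982e+20 / 3e+11) m/s ≈ 3.643e+04 m/s = 36.43 km/s.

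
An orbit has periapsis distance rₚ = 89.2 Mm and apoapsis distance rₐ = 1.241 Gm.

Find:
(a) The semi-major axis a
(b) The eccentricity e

Convert to SI: rₚ = 89.2 Mm = 8.92e+07 m; rₐ = 1.241 Gm = 1.241e+09 m.
(a) a = (rₚ + rₐ) / 2 = (8.92e+07 + 1.241e+09) / 2 ≈ 6.651e+08 m = 665.1 Mm.
(b) e = (rₐ − rₚ) / (rₐ + rₚ) = (1.241e+09 − 8.92e+07) / (1.241e+09 + 8.92e+07) ≈ 0.8659.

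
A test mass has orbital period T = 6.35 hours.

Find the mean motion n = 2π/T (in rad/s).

Convert to SI: T = 6.35 hours = 22860 s.
n = 2π / T.
n = 2π / 22860 s ≈ 0.0002749 rad/s.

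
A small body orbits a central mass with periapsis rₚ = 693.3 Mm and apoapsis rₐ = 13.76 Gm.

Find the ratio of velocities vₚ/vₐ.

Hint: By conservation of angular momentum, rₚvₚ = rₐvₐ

Convert to SI: rₚ = 693.3 Mm = 6.933e+08 m; rₐ = 13.76 Gm = 1.376e+10 m.
Conservation of angular momentum gives rₚvₚ = rₐvₐ, so vₚ/vₐ = rₐ/rₚ.
vₚ/vₐ = 1.376e+10 / 6.933e+08 ≈ 19.85.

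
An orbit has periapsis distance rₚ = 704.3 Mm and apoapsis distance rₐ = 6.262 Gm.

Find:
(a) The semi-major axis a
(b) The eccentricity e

Convert to SI: rₚ = 704.3 Mm = 7.043e+08 m; rₐ = 6.262 Gm = 6.262e+09 m.
(a) a = (rₚ + rₐ) / 2 = (7.043e+08 + 6.262e+09) / 2 ≈ 3.483e+09 m = 3.483 Gm.
(b) e = (rₐ − rₚ) / (rₐ + rₚ) = (6.262e+09 − 7.043e+08) / (6.262e+09 + 7.043e+08) ≈ 0.7978.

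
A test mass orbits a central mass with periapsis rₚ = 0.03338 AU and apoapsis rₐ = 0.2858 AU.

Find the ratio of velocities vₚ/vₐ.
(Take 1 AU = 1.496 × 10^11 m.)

Convert to SI: rₚ = 0.03338 AU = 4.99365e+09 m; rₐ = 0.2858 AU = 4.27557e+10 m.
Conservation of angular momentum gives rₚvₚ = rₐvₐ, so vₚ/vₐ = rₐ/rₚ.
vₚ/vₐ = 4.27557e+10 / 4.99365e+09 ≈ 8.562.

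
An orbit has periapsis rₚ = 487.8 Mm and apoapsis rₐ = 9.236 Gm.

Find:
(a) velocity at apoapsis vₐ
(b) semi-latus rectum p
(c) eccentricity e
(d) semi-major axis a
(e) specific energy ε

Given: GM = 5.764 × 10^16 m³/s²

Convert to SI: rₚ = 487.8 Mm = 4.878e+08 m; rₐ = 9.236 Gm = 9.236e+09 m.
(a) With a = (rₚ + rₐ)/2 = 4.8619e+09 m, vₐ = √(GM (2/rₐ − 1/a)) = √(5.764e+16 · (2/9.236e+09 − 1/4.8619e+09)) m/s ≈ 791.3 m/s
(b) From a = (rₚ + rₐ)/2 = 4.8619e+09 m and e = (rₐ − rₚ)/(rₐ + rₚ) = 0.899669, p = a(1 − e²) = 4.8619e+09 · (1 − (0.899669)²) ≈ 9.267e+08 m
(c) e = (rₐ − rₚ)/(rₐ + rₚ) = (9.236e+09 − 4.878e+08)/(9.236e+09 + 4.878e+08) ≈ 0.8997
(d) a = (rₚ + rₐ)/2 = (4.878e+08 + 9.236e+09)/2 ≈ 4.862e+09 m
(e) With a = (rₚ + rₐ)/2 = 4.8619e+09 m, ε = −GM/(2a) = −5.764e+16/(2 · 4.8619e+09) J/kg ≈ -5.928e+06 J/kg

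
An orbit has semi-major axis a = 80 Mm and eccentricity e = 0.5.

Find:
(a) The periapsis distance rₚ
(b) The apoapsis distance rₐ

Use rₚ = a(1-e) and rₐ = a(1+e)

Convert to SI: a = 80 Mm = 8e+07 m.
(a) rₚ = a(1 − e) = 8e+07 · (1 − 0.5) = 8e+07 · 0.5 ≈ 4e+07 m = 40 Mm.
(b) rₐ = a(1 + e) = 8e+07 · (1 + 0.5) = 8e+07 · 1.5 ≈ 1.2e+08 m = 120 Mm.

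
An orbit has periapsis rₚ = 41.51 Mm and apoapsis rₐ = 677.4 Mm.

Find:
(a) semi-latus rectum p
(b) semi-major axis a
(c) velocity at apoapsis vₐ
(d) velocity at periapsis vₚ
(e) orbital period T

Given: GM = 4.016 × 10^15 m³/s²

Convert to SI: rₚ = 41.51 Mm = 4.151e+07 m; rₐ = 677.4 Mm = 6.774e+08 m.
(a) From a = (rₚ + rₐ)/2 = 3.59455e+08 m and e = (rₐ − rₚ)/(rₐ + rₚ) = 0.88452, p = a(1 − e²) = 3.59455e+08 · (1 − (0.88452)²) ≈ 7.823e+07 m
(b) a = (rₚ + rₐ)/2 = (4.151e+07 + 6.774e+08)/2 ≈ 3.595e+08 m
(c) With a = (rₚ + rₐ)/2 = 3.59455e+08 m, vₐ = √(GM (2/rₐ − 1/a)) = √(4.016e+15 · (2/6.774e+08 − 1/3.59455e+08)) m/s ≈ 827.4 m/s
(d) With a = (rₚ + rₐ)/2 = 3.59455e+08 m, vₚ = √(GM (2/rₚ − 1/a)) = √(4.016e+15 · (2/4.151e+07 − 1/3.59455e+08)) m/s ≈ 1.35e+04 m/s
(e) With a = (rₚ + rₐ)/2 = 3.59455e+08 m, T = 2π √(a³/GM) = 2π √((3.59455e+08)³/4.016e+15) s ≈ 6.757e+05 s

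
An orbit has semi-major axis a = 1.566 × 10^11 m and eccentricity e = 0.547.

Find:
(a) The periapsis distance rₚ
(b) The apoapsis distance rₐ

(a) rₚ = a(1 − e) = 1.566e+11 · (1 − 0.547) = 1.566e+11 · 0.453 ≈ 7.094e+10 m = 7.094 × 10^10 m.
(b) rₐ = a(1 + e) = 1.566e+11 · (1 + 0.547) = 1.566e+11 · 1.547 ≈ 2.423e+11 m = 2.423 × 10^11 m.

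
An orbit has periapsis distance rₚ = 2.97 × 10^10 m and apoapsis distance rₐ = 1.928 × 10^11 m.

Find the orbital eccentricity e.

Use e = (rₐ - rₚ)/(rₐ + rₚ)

e = (rₐ − rₚ) / (rₐ + rₚ).
e = (1.928e+11 − 2.97e+10) / (1.928e+11 + 2.97e+10) = 1.631e+11 / 2.225e+11 ≈ 0.733.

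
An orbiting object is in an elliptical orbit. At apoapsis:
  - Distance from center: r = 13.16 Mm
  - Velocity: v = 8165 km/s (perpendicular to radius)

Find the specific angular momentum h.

Convert to SI: r = 13.16 Mm = 1.316e+07 m; v = 8165 km/s = 8.165e+06 m/s.
With v perpendicular to r, h = r · v.
h = 1.316e+07 · 8.165e+06 m²/s ≈ 1.075e+14 m²/s.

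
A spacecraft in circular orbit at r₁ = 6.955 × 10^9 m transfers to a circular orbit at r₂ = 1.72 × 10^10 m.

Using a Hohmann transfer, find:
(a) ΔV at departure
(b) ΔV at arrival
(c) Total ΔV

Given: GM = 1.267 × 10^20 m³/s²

Transfer semi-major axis: a_t = (r₁ + r₂)/2 = (6.955e+09 + 1.72e+10)/2 = 1.20775e+10 m.
Circular speeds: v₁ = √(GM/r₁) = 134971 m/s, v₂ = √(GM/r₂) = 85827 m/s.
Transfer speeds (vis-viva v² = GM(2/r − 1/a_t)): v₁ᵗ = 161070 m/s, v₂ᵗ = 65130.5 m/s.
(a) ΔV₁ = |v₁ᵗ − v₁| ≈ 2.61e+04 m/s = 26.1 km/s.
(b) ΔV₂ = |v₂ − v₂ᵗ| ≈ 2.07e+04 m/s = 20.7 km/s.
(c) ΔV_total = ΔV₁ + ΔV₂ ≈ 4.68e+04 m/s = 46.8 km/s.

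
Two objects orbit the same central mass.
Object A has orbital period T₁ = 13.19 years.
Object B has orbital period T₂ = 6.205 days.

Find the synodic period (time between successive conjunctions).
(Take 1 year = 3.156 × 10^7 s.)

Convert to SI: T₁ = 13.19 years = 4.16276e+08 s; T₂ = 6.205 days = 536112 s.
T_syn = |T₁ · T₂ / (T₁ − T₂)|.
T_syn = |4.16276e+08 · 536112 / (4.16276e+08 − 536112)| s ≈ 5.368e+05 s = 6.213 days.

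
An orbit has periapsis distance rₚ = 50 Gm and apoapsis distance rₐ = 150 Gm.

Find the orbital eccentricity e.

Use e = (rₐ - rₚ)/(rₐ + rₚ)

Convert to SI: rₚ = 50 Gm = 5e+10 m; rₐ = 150 Gm = 1.5e+11 m.
e = (rₐ − rₚ) / (rₐ + rₚ).
e = (1.5e+11 − 5e+10) / (1.5e+11 + 5e+10) = 1e+11 / 2e+11 ≈ 0.5.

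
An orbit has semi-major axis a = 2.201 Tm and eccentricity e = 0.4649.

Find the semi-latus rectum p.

Convert to SI: a = 2.201 Tm = 2.201e+12 m.
p = a (1 − e²).
p = 2.201e+12 · (1 − (0.4649)²) = 2.201e+12 · 0.783868 ≈ 1.725e+12 m = 1.725 Tm.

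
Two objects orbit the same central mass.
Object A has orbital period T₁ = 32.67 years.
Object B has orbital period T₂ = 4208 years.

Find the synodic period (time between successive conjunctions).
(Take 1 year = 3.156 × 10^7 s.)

Convert to SI: T₁ = 32.67 years = 1.03107e+09 s; T₂ = 4208 years = 1.32804e+11 s.
T_syn = |T₁ · T₂ / (T₁ − T₂)|.
T_syn = |1.03107e+09 · 1.32804e+11 / (1.03107e+09 − 1.32804e+11)| s ≈ 1.039e+09 s = 32.93 years.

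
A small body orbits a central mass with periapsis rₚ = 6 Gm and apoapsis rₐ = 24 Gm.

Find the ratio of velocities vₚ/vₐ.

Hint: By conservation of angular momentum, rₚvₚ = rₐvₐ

Convert to SI: rₚ = 6 Gm = 6e+09 m; rₐ = 24 Gm = 2.4e+10 m.
Conservation of angular momentum gives rₚvₚ = rₐvₐ, so vₚ/vₐ = rₐ/rₚ.
vₚ/vₐ = 2.4e+10 / 6e+09 ≈ 4.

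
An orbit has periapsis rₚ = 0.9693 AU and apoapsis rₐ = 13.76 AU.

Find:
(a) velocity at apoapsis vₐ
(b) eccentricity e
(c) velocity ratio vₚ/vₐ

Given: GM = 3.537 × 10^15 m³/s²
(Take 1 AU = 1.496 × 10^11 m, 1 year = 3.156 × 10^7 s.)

Convert to SI: rₚ = 0.9693 AU = 1.45007e+11 m; rₐ = 13.76 AU = 2.0585e+12 m.
(a) With a = (rₚ + rₐ)/2 = 1.10175e+12 m, vₐ = √(GM (2/rₐ − 1/a)) = √(3.537e+15 · (2/2.0585e+12 − 1/1.10175e+12)) m/s ≈ 15.04 m/s
(b) e = (rₐ − rₚ)/(rₐ + rₚ) = (2.0585e+12 − 1.45007e+11)/(2.0585e+12 + 1.45007e+11) ≈ 0.8684
(c) Conservation of angular momentum (rₚvₚ = rₐvₐ) gives vₚ/vₐ = rₐ/rₚ = 2.0585e+12/1.45007e+11 ≈ 14.2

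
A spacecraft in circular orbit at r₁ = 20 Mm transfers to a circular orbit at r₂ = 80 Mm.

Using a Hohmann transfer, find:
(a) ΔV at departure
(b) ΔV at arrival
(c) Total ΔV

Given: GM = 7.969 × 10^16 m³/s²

Convert to SI: r₁ = 20 Mm = 2e+07 m; r₂ = 80 Mm = 8e+07 m.
Transfer semi-major axis: a_t = (r₁ + r₂)/2 = (2e+07 + 8e+07)/2 = 5e+07 m.
Circular speeds: v₁ = √(GM/r₁) = 63122.9 m/s, v₂ = √(GM/r₂) = 31561.4 m/s.
Transfer speeds (vis-viva v² = GM(2/r − 1/a_t)): v₁ᵗ = 79844.8 m/s, v₂ᵗ = 19961.2 m/s.
(a) ΔV₁ = |v₁ᵗ − v₁| ≈ 1.672e+04 m/s = 16.72 km/s.
(b) ΔV₂ = |v₂ − v₂ᵗ| ≈ 1.16e+04 m/s = 11.6 km/s.
(c) ΔV_total = ΔV₁ + ΔV₂ ≈ 2.832e+04 m/s = 28.32 km/s.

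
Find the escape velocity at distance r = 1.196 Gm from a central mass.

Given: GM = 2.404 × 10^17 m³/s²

Convert to SI: r = 1.196 Gm = 1.196e+09 m.
Escape velocity comes from setting total energy to zero: ½v² − GM/r = 0 ⇒ v_esc = √(2GM / r).
v_esc = √(2 · 2.404e+17 / 1.196e+09) m/s ≈ 2.005e+04 m/s = 20.05 km/s.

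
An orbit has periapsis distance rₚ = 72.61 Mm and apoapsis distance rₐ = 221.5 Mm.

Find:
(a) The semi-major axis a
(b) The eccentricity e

Convert to SI: rₚ = 72.61 Mm = 7.261e+07 m; rₐ = 221.5 Mm = 2.215e+08 m.
(a) a = (rₚ + rₐ) / 2 = (7.261e+07 + 2.215e+08) / 2 ≈ 1.471e+08 m = 147.1 Mm.
(b) e = (rₐ − rₚ) / (rₐ + rₚ) = (2.215e+08 − 7.261e+07) / (2.215e+08 + 7.261e+07) ≈ 0.5062.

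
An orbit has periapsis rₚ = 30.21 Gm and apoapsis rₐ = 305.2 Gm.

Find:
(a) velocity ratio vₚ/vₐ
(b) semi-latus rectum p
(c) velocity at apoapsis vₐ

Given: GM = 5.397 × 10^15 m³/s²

Convert to SI: rₚ = 30.21 Gm = 3.021e+10 m; rₐ = 305.2 Gm = 3.052e+11 m.
(a) Conservation of angular momentum (rₚvₚ = rₐvₐ) gives vₚ/vₐ = rₐ/rₚ = 3.052e+11/3.021e+10 ≈ 10.1
(b) From a = (rₚ + rₐ)/2 = 1.67705e+11 m and e = (rₐ − rₚ)/(rₐ + rₚ) = 0.819862, p = a(1 − e²) = 1.67705e+11 · (1 − (0.819862)²) ≈ 5.498e+10 m
(c) With a = (rₚ + rₐ)/2 = 1.67705e+11 m, vₐ = √(GM (2/rₐ − 1/a)) = √(5.397e+15 · (2/3.052e+11 − 1/1.67705e+11)) m/s ≈ 56.44 m/s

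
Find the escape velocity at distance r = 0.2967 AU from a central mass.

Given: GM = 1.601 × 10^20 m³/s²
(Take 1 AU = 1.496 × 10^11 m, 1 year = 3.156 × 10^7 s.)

Convert to SI: r = 0.2967 AU = 4.43863e+10 m.
Escape velocity comes from setting total energy to zero: ½v² − GM/r = 0 ⇒ v_esc = √(2GM / r).
v_esc = √(2 · 1.601e+20 / 4.43863e+10) m/s ≈ 8.493e+04 m/s = 17.92 AU/year.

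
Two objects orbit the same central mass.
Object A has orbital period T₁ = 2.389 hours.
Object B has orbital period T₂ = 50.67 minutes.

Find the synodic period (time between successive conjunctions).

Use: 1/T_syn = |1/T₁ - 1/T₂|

Convert to SI: T₁ = 2.389 hours = 8600.4 s; T₂ = 50.67 minutes = 3040.2 s.
T_syn = |T₁ · T₂ / (T₁ − T₂)|.
T_syn = |8600.4 · 3040.2 / (8600.4 − 3040.2)| s ≈ 4703 s = 1.306 hours.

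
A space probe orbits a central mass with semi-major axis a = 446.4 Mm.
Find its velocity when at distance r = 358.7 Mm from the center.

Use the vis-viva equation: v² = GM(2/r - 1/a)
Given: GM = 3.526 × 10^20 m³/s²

Convert to SI: a = 446.4 Mm = 4.464e+08 m; r = 358.7 Mm = 3.587e+08 m.
Vis-viva: v = √(GM · (2/r − 1/a)).
2/r − 1/a = 2/3.587e+08 − 1/4.464e+08 = 3.33555e-09 m⁻¹.
v = √(3.526e+20 · 3.33555e-09) m/s ≈ 1.084e+06 m/s = 1084 km/s.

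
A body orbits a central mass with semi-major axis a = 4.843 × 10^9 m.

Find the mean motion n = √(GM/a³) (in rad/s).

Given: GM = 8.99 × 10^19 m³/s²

n = √(GM / a³).
n = √(8.99e+19 / (4.843e+09)³) rad/s ≈ 2.813e-05 rad/s.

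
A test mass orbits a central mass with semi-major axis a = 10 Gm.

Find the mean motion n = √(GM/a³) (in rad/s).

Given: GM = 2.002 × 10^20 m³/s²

Convert to SI: a = 10 Gm = 1e+10 m.
n = √(GM / a³).
n = √(2.002e+20 / (1e+10)³) rad/s ≈ 1.415e-05 rad/s.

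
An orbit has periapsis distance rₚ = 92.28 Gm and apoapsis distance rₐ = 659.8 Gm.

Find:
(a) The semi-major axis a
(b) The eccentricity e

Convert to SI: rₚ = 92.28 Gm = 9.228e+10 m; rₐ = 659.8 Gm = 6.598e+11 m.
(a) a = (rₚ + rₐ) / 2 = (9.228e+10 + 6.598e+11) / 2 ≈ 3.76e+11 m = 376 Gm.
(b) e = (rₐ − rₚ) / (rₐ + rₚ) = (6.598e+11 − 9.228e+10) / (6.598e+11 + 9.228e+10) ≈ 0.7546.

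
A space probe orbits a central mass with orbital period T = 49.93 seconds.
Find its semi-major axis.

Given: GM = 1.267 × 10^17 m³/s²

Invert Kepler's third law: a = (GM · T² / (4π²))^(1/3).
Substituting T = 49.93 s and GM = 1.267e+17 m³/s²:
a = (1.267e+17 · (49.93)² / (4π²))^(1/3) m
a ≈ 2e+06 m = 2 Mm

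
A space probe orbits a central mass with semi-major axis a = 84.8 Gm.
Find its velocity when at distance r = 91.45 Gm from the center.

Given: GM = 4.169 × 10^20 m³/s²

Convert to SI: a = 84.8 Gm = 8.48e+10 m; r = 91.45 Gm = 9.145e+10 m.
Vis-viva: v = √(GM · (2/r − 1/a)).
2/r − 1/a = 2/9.145e+10 − 1/8.48e+10 = 1.00774e-11 m⁻¹.
v = √(4.169e+20 · 1.00774e-11) m/s ≈ 6.482e+04 m/s = 64.82 km/s.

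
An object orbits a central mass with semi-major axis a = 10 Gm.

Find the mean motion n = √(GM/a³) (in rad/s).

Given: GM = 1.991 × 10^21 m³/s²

Convert to SI: a = 10 Gm = 1e+10 m.
n = √(GM / a³).
n = √(1.991e+21 / (1e+10)³) rad/s ≈ 4.462e-05 rad/s.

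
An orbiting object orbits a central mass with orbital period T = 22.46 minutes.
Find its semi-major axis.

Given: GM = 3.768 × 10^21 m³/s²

Convert to SI: T = 22.46 minutes = 1347.6 s.
Invert Kepler's third law: a = (GM · T² / (4π²))^(1/3).
Substituting T = 1347.6 s and GM = 3.768e+21 m³/s²:
a = (3.768e+21 · (1347.6)² / (4π²))^(1/3) m
a ≈ 5.576e+08 m = 5.576 × 10^8 m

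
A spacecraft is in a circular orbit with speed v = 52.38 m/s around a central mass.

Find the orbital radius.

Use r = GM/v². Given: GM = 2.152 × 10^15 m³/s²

For a circular orbit, v² = GM / r, so r = GM / v².
r = 2.152e+15 / (52.38)² m ≈ 7.844e+11 m = 7.844 × 10^11 m.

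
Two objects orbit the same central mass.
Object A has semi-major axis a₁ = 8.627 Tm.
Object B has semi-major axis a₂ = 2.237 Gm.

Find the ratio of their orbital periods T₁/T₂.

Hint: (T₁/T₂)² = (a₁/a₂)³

Convert to SI: a₁ = 8.627 Tm = 8.627e+12 m; a₂ = 2.237 Gm = 2.237e+09 m.
From Kepler's third law, (T₁/T₂)² = (a₁/a₂)³, so T₁/T₂ = (a₁/a₂)^(3/2).
a₁/a₂ = 8.627e+12 / 2.237e+09 = 3856.5.
T₁/T₂ = (3856.5)^(3/2) ≈ 2.395e+05.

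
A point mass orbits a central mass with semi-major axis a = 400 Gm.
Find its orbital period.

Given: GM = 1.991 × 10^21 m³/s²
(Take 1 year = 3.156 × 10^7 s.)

Convert to SI: a = 400 Gm = 4e+11 m.
Kepler's third law: T = 2π √(a³ / GM).
Substituting a = 4e+11 m and GM = 1.991e+21 m³/s²:
T = 2π √((4e+11)³ / 1.991e+21) s
T ≈ 3.562e+07 s = 1.129 years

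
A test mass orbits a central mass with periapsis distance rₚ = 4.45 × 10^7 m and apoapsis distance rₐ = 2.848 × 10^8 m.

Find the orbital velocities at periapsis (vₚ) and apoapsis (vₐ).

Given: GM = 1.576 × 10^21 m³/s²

Use the vis-viva equation v² = GM(2/r − 1/a) with a = (rₚ + rₐ)/2 = (4.45e+07 + 2.848e+08)/2 = 1.6465e+08 m.
vₚ = √(GM · (2/rₚ − 1/a)) = √(1.576e+21 · (2/4.45e+07 − 1/1.6465e+08)) m/s ≈ 7.827e+06 m/s = 7827 km/s.
vₐ = √(GM · (2/rₐ − 1/a)) = √(1.576e+21 · (2/2.848e+08 − 1/1.6465e+08)) m/s ≈ 1.223e+06 m/s = 1223 km/s.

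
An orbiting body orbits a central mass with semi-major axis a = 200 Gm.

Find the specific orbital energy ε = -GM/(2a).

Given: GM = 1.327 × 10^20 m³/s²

Convert to SI: a = 200 Gm = 2e+11 m.
ε = −GM / (2a).
ε = −1.327e+20 / (2 · 2e+11) J/kg ≈ -3.318e+08 J/kg = -331.8 MJ/kg.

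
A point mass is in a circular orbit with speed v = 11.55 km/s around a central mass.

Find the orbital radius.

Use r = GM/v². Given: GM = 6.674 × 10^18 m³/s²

Convert to SI: v = 11.55 km/s = 11550 m/s.
For a circular orbit, v² = GM / r, so r = GM / v².
r = 6.674e+18 / (11550)² m ≈ 5.003e+10 m = 50.03 Gm.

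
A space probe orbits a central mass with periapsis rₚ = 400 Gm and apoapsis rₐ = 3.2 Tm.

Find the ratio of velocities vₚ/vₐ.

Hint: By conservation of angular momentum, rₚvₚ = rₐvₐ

Convert to SI: rₚ = 400 Gm = 4e+11 m; rₐ = 3.2 Tm = 3.2e+12 m.
Conservation of angular momentum gives rₚvₚ = rₐvₐ, so vₚ/vₐ = rₐ/rₚ.
vₚ/vₐ = 3.2e+12 / 4e+11 ≈ 8.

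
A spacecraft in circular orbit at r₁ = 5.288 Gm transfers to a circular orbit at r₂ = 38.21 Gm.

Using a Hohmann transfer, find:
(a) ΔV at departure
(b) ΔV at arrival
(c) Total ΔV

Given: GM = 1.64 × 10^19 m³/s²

Convert to SI: r₁ = 5.288 Gm = 5.288e+09 m; r₂ = 38.21 Gm = 3.821e+10 m.
Transfer semi-major axis: a_t = (r₁ + r₂)/2 = (5.288e+09 + 3.821e+10)/2 = 2.1749e+10 m.
Circular speeds: v₁ = √(GM/r₁) = 55689.9 m/s, v₂ = √(GM/r₂) = 20717.3 m/s.
Transfer speeds (vis-viva v² = GM(2/r − 1/a_t)): v₁ᵗ = 73815.1 m/s, v₂ᵗ = 10215.5 m/s.
(a) ΔV₁ = |v₁ᵗ − v₁| ≈ 1.813e+04 m/s = 18.13 km/s.
(b) ΔV₂ = |v₂ − v₂ᵗ| ≈ 1.05e+04 m/s = 10.5 km/s.
(c) ΔV_total = ΔV₁ + ΔV₂ ≈ 2.863e+04 m/s = 28.63 km/s.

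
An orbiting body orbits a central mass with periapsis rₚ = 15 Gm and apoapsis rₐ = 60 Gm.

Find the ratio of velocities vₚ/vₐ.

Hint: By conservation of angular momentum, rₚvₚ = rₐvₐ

Convert to SI: rₚ = 15 Gm = 1.5e+10 m; rₐ = 60 Gm = 6e+10 m.
Conservation of angular momentum gives rₚvₚ = rₐvₐ, so vₚ/vₐ = rₐ/rₚ.
vₚ/vₐ = 6e+10 / 1.5e+10 ≈ 4.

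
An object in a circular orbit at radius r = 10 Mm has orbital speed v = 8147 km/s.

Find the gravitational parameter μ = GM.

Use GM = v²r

Convert to SI: r = 10 Mm = 1e+07 m; v = 8147 km/s = 8.147e+06 m/s.
For a circular orbit v² = GM/r, so GM = v² · r.
GM = (8.147e+06)² · 1e+07 m³/s² ≈ 6.637e+20 m³/s² = 6.637 × 10^20 m³/s².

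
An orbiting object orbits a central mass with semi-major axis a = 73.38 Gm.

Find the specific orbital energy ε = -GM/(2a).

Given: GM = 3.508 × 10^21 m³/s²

Convert to SI: a = 73.38 Gm = 7.338e+10 m.
ε = −GM / (2a).
ε = −3.508e+21 / (2 · 7.338e+10) J/kg ≈ -2.39e+10 J/kg = -23.9 GJ/kg.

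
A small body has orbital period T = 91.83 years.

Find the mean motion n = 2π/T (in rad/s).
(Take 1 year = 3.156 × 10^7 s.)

Convert to SI: T = 91.83 years = 2.89815e+09 s.
n = 2π / T.
n = 2π / 2.89815e+09 s ≈ 2.168e-09 rad/s.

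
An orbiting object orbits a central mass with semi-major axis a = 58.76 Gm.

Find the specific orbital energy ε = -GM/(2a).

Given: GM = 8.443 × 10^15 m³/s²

Convert to SI: a = 58.76 Gm = 5.876e+10 m.
ε = −GM / (2a).
ε = −8.443e+15 / (2 · 5.876e+10) J/kg ≈ -7.184e+04 J/kg = -71.84 kJ/kg.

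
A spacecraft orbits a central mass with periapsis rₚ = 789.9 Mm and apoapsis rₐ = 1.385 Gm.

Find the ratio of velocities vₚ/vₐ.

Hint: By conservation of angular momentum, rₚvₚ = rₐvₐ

Convert to SI: rₚ = 789.9 Mm = 7.899e+08 m; rₐ = 1.385 Gm = 1.385e+09 m.
Conservation of angular momentum gives rₚvₚ = rₐvₐ, so vₚ/vₐ = rₐ/rₚ.
vₚ/vₐ = 1.385e+09 / 7.899e+08 ≈ 1.753.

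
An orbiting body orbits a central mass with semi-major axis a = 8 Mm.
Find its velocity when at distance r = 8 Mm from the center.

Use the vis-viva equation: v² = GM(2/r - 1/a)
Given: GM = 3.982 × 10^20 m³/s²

Convert to SI: a = 8 Mm = 8e+06 m; r = 8 Mm = 8e+06 m.
Vis-viva: v = √(GM · (2/r − 1/a)).
2/r − 1/a = 2/8e+06 − 1/8e+06 = 1.25e-07 m⁻¹.
v = √(3.982e+20 · 1.25e-07) m/s ≈ 7.055e+06 m/s = 7055 km/s.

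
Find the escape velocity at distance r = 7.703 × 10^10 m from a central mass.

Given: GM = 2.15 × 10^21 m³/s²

Escape velocity comes from setting total energy to zero: ½v² − GM/r = 0 ⇒ v_esc = √(2GM / r).
v_esc = √(2 · 2.15e+21 / 7.703e+10) m/s ≈ 2.363e+05 m/s = 236.3 km/s.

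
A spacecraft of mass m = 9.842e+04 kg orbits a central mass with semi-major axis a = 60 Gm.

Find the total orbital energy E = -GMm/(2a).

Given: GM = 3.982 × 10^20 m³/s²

Convert to SI: a = 60 Gm = 6e+10 m.
E = −GMm / (2a).
E = −3.982e+20 · 9.842e+04 / (2 · 6e+10) J ≈ -3.266e+14 J = -326.6 TJ.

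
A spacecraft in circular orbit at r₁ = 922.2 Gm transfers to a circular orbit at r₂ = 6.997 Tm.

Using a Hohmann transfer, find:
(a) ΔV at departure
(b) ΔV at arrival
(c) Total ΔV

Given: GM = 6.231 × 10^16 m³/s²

Convert to SI: r₁ = 922.2 Gm = 9.222e+11 m; r₂ = 6.997 Tm = 6.997e+12 m.
Transfer semi-major axis: a_t = (r₁ + r₂)/2 = (9.222e+11 + 6.997e+12)/2 = 3.9596e+12 m.
Circular speeds: v₁ = √(GM/r₁) = 259.936 m/s, v₂ = √(GM/r₂) = 94.3676 m/s.
Transfer speeds (vis-viva v² = GM(2/r − 1/a_t)): v₁ᵗ = 345.539 m/s, v₂ᵗ = 45.5418 m/s.
(a) ΔV₁ = |v₁ᵗ − v₁| ≈ 85.6 m/s = 85.6 m/s.
(b) ΔV₂ = |v₂ − v₂ᵗ| ≈ 48.83 m/s = 48.83 m/s.
(c) ΔV_total = ΔV₁ + ΔV₂ ≈ 134.4 m/s = 134.4 m/s.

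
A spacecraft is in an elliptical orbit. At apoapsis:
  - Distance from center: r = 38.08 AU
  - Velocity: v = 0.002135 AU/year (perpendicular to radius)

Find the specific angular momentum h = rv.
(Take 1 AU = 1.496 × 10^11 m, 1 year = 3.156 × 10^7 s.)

Convert to SI: r = 38.08 AU = 5.69677e+12 m; v = 0.002135 AU/year = 10.1203 m/s.
With v perpendicular to r, h = r · v.
h = 5.69677e+12 · 10.1203 m²/s ≈ 5.765e+13 m²/s.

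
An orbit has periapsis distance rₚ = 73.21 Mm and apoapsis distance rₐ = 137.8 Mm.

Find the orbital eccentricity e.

Convert to SI: rₚ = 73.21 Mm = 7.321e+07 m; rₐ = 137.8 Mm = 1.378e+08 m.
e = (rₐ − rₚ) / (rₐ + rₚ).
e = (1.378e+08 − 7.321e+07) / (1.378e+08 + 7.321e+07) = 6.459e+07 / 2.1101e+08 ≈ 0.3061.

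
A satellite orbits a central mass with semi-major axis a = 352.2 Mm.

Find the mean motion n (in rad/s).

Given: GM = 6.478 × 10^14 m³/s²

Convert to SI: a = 352.2 Mm = 3.522e+08 m.
n = √(GM / a³).
n = √(6.478e+14 / (3.522e+08)³) rad/s ≈ 3.851e-06 rad/s.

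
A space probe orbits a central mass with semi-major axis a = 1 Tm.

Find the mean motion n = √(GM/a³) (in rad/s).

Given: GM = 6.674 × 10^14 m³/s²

Convert to SI: a = 1 Tm = 1e+12 m.
n = √(GM / a³).
n = √(6.674e+14 / (1e+12)³) rad/s ≈ 2.583e-11 rad/s.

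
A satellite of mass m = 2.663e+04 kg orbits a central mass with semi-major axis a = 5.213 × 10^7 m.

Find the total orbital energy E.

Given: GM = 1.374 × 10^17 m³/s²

E = −GMm / (2a).
E = −1.374e+17 · 2.663e+04 / (2 · 5.213e+07) J ≈ -3.509e+13 J = -35.09 TJ.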